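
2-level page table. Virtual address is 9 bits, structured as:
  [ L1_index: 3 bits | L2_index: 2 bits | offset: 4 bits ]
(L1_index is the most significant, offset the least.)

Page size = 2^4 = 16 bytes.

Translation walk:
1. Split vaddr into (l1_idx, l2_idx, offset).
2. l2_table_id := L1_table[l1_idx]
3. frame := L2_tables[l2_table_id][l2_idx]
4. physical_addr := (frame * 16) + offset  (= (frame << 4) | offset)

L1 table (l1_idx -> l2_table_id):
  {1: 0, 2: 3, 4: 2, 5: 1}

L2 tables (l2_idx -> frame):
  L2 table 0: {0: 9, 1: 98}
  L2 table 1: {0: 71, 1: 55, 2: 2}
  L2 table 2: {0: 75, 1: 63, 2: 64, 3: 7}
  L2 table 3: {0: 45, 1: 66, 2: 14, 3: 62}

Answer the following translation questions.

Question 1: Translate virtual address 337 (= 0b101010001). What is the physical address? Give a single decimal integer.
Answer: 881

Derivation:
vaddr = 337 = 0b101010001
Split: l1_idx=5, l2_idx=1, offset=1
L1[5] = 1
L2[1][1] = 55
paddr = 55 * 16 + 1 = 881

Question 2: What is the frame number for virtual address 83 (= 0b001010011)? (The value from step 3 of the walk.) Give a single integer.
vaddr = 83: l1_idx=1, l2_idx=1
L1[1] = 0; L2[0][1] = 98

Answer: 98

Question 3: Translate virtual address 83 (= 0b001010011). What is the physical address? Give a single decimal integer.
Answer: 1571

Derivation:
vaddr = 83 = 0b001010011
Split: l1_idx=1, l2_idx=1, offset=3
L1[1] = 0
L2[0][1] = 98
paddr = 98 * 16 + 3 = 1571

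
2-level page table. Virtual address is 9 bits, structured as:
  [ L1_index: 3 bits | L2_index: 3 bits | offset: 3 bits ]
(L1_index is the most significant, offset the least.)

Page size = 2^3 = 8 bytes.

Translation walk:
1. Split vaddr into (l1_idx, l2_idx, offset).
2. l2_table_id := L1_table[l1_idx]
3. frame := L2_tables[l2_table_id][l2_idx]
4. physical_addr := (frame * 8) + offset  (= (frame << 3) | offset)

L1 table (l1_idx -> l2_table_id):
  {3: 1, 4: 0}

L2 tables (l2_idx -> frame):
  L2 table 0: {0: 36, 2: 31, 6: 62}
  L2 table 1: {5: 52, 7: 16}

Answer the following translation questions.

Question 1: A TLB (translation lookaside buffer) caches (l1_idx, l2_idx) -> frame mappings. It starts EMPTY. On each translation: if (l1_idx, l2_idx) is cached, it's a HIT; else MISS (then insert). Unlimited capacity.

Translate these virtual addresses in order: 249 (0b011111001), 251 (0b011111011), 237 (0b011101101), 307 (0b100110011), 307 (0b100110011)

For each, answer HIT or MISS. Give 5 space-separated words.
Answer: MISS HIT MISS MISS HIT

Derivation:
vaddr=249: (3,7) not in TLB -> MISS, insert
vaddr=251: (3,7) in TLB -> HIT
vaddr=237: (3,5) not in TLB -> MISS, insert
vaddr=307: (4,6) not in TLB -> MISS, insert
vaddr=307: (4,6) in TLB -> HIT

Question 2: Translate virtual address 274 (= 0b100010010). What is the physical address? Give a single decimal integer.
vaddr = 274 = 0b100010010
Split: l1_idx=4, l2_idx=2, offset=2
L1[4] = 0
L2[0][2] = 31
paddr = 31 * 8 + 2 = 250

Answer: 250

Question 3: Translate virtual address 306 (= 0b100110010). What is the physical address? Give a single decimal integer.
Answer: 498

Derivation:
vaddr = 306 = 0b100110010
Split: l1_idx=4, l2_idx=6, offset=2
L1[4] = 0
L2[0][6] = 62
paddr = 62 * 8 + 2 = 498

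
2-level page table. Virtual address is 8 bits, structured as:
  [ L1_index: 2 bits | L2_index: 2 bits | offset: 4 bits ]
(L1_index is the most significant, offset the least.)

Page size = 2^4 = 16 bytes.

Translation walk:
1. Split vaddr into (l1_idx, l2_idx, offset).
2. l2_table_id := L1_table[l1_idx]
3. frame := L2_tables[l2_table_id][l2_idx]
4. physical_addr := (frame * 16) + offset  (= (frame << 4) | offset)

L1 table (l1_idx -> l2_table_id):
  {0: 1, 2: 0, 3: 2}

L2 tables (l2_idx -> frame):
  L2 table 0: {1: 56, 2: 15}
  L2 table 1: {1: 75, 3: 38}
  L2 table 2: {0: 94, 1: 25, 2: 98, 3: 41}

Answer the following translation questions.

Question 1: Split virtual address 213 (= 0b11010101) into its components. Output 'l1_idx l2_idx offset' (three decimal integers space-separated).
vaddr = 213 = 0b11010101
  top 2 bits -> l1_idx = 3
  next 2 bits -> l2_idx = 1
  bottom 4 bits -> offset = 5

Answer: 3 1 5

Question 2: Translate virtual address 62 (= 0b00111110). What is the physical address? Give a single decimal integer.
vaddr = 62 = 0b00111110
Split: l1_idx=0, l2_idx=3, offset=14
L1[0] = 1
L2[1][3] = 38
paddr = 38 * 16 + 14 = 622

Answer: 622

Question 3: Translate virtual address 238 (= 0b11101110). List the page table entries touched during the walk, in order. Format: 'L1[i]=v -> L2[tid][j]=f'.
Answer: L1[3]=2 -> L2[2][2]=98

Derivation:
vaddr = 238 = 0b11101110
Split: l1_idx=3, l2_idx=2, offset=14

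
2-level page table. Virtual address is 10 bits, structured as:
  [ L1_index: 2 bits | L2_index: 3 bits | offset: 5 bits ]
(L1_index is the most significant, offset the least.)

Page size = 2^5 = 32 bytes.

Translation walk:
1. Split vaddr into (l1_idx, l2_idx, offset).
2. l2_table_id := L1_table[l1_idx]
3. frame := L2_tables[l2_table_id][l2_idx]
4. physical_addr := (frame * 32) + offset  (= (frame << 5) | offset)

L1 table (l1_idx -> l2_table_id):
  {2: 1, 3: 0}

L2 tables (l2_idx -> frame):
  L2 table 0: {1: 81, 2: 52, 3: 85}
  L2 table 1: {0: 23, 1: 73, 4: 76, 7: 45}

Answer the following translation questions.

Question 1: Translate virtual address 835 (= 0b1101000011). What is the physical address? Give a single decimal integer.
vaddr = 835 = 0b1101000011
Split: l1_idx=3, l2_idx=2, offset=3
L1[3] = 0
L2[0][2] = 52
paddr = 52 * 32 + 3 = 1667

Answer: 1667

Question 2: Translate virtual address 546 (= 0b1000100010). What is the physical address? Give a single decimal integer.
Answer: 2338

Derivation:
vaddr = 546 = 0b1000100010
Split: l1_idx=2, l2_idx=1, offset=2
L1[2] = 1
L2[1][1] = 73
paddr = 73 * 32 + 2 = 2338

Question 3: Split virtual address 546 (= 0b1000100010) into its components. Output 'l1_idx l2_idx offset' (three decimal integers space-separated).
Answer: 2 1 2

Derivation:
vaddr = 546 = 0b1000100010
  top 2 bits -> l1_idx = 2
  next 3 bits -> l2_idx = 1
  bottom 5 bits -> offset = 2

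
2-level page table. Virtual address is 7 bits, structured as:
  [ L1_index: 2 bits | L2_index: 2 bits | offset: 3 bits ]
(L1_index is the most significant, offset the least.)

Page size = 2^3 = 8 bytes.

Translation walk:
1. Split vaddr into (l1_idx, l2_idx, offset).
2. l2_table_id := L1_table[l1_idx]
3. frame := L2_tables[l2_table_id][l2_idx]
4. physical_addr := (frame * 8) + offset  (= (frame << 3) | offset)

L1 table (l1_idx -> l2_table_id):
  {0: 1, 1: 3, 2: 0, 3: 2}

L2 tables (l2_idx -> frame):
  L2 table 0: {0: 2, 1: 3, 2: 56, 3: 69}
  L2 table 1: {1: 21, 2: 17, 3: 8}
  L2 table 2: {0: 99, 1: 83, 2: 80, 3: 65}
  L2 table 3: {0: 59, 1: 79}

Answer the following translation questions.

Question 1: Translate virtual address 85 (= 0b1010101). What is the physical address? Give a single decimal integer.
Answer: 453

Derivation:
vaddr = 85 = 0b1010101
Split: l1_idx=2, l2_idx=2, offset=5
L1[2] = 0
L2[0][2] = 56
paddr = 56 * 8 + 5 = 453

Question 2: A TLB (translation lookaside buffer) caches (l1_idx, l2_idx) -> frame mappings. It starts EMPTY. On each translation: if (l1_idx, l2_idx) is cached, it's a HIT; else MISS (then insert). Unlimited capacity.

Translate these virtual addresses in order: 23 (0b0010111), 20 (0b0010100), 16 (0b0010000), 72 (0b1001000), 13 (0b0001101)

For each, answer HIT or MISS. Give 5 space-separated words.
Answer: MISS HIT HIT MISS MISS

Derivation:
vaddr=23: (0,2) not in TLB -> MISS, insert
vaddr=20: (0,2) in TLB -> HIT
vaddr=16: (0,2) in TLB -> HIT
vaddr=72: (2,1) not in TLB -> MISS, insert
vaddr=13: (0,1) not in TLB -> MISS, insert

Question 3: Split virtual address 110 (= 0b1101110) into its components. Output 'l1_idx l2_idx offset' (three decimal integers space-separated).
vaddr = 110 = 0b1101110
  top 2 bits -> l1_idx = 3
  next 2 bits -> l2_idx = 1
  bottom 3 bits -> offset = 6

Answer: 3 1 6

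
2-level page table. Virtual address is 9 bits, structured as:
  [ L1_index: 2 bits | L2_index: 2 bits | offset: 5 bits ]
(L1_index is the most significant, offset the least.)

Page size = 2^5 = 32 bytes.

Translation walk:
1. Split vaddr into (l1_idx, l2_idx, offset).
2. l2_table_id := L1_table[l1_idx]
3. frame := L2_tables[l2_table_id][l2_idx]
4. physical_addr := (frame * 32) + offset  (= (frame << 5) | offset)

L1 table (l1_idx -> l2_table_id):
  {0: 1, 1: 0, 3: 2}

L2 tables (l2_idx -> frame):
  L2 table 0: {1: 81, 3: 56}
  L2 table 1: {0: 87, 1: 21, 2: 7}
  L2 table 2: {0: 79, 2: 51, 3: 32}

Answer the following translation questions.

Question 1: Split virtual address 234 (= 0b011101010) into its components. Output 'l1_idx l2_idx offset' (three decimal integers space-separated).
Answer: 1 3 10

Derivation:
vaddr = 234 = 0b011101010
  top 2 bits -> l1_idx = 1
  next 2 bits -> l2_idx = 3
  bottom 5 bits -> offset = 10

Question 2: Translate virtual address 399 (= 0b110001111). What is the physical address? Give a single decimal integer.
vaddr = 399 = 0b110001111
Split: l1_idx=3, l2_idx=0, offset=15
L1[3] = 2
L2[2][0] = 79
paddr = 79 * 32 + 15 = 2543

Answer: 2543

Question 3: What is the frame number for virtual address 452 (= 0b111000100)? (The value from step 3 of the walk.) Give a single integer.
vaddr = 452: l1_idx=3, l2_idx=2
L1[3] = 2; L2[2][2] = 51

Answer: 51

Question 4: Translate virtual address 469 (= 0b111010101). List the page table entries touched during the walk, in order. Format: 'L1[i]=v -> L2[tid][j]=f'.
Answer: L1[3]=2 -> L2[2][2]=51

Derivation:
vaddr = 469 = 0b111010101
Split: l1_idx=3, l2_idx=2, offset=21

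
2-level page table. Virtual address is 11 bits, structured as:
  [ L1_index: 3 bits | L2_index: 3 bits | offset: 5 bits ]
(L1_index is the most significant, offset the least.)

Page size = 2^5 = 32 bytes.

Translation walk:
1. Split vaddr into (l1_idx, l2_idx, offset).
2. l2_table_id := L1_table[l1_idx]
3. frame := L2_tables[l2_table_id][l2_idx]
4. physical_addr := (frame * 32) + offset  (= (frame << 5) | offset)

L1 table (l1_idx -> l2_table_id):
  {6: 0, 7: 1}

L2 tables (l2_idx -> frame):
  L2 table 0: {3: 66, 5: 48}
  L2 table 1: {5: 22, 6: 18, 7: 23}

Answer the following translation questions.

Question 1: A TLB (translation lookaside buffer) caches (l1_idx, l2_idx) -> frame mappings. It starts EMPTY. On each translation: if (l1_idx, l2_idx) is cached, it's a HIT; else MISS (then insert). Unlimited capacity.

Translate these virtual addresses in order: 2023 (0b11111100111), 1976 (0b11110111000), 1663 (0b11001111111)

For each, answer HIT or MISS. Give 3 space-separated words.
vaddr=2023: (7,7) not in TLB -> MISS, insert
vaddr=1976: (7,5) not in TLB -> MISS, insert
vaddr=1663: (6,3) not in TLB -> MISS, insert

Answer: MISS MISS MISS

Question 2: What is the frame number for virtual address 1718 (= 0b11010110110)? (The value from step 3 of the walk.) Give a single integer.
vaddr = 1718: l1_idx=6, l2_idx=5
L1[6] = 0; L2[0][5] = 48

Answer: 48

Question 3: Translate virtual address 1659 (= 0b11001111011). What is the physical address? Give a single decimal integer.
vaddr = 1659 = 0b11001111011
Split: l1_idx=6, l2_idx=3, offset=27
L1[6] = 0
L2[0][3] = 66
paddr = 66 * 32 + 27 = 2139

Answer: 2139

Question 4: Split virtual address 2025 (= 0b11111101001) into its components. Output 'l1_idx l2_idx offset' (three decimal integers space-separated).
Answer: 7 7 9

Derivation:
vaddr = 2025 = 0b11111101001
  top 3 bits -> l1_idx = 7
  next 3 bits -> l2_idx = 7
  bottom 5 bits -> offset = 9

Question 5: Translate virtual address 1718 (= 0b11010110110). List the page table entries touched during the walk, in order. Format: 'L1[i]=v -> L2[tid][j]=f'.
Answer: L1[6]=0 -> L2[0][5]=48

Derivation:
vaddr = 1718 = 0b11010110110
Split: l1_idx=6, l2_idx=5, offset=22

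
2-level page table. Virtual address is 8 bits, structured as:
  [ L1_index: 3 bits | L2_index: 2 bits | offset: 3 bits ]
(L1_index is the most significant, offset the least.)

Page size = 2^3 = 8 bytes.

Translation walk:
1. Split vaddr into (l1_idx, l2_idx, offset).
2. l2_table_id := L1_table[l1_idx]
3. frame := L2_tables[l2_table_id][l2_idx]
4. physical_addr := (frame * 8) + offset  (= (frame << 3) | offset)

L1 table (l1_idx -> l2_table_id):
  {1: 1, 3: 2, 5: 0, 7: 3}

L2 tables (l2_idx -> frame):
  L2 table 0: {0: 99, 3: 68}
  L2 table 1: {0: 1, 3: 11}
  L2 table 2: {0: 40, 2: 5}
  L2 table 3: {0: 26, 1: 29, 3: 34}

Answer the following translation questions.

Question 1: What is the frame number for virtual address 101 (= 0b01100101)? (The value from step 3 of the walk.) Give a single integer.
vaddr = 101: l1_idx=3, l2_idx=0
L1[3] = 2; L2[2][0] = 40

Answer: 40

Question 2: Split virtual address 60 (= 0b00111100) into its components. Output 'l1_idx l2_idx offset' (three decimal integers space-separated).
vaddr = 60 = 0b00111100
  top 3 bits -> l1_idx = 1
  next 2 bits -> l2_idx = 3
  bottom 3 bits -> offset = 4

Answer: 1 3 4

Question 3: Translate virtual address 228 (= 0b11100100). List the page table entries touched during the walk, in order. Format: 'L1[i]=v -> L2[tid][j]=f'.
vaddr = 228 = 0b11100100
Split: l1_idx=7, l2_idx=0, offset=4

Answer: L1[7]=3 -> L2[3][0]=26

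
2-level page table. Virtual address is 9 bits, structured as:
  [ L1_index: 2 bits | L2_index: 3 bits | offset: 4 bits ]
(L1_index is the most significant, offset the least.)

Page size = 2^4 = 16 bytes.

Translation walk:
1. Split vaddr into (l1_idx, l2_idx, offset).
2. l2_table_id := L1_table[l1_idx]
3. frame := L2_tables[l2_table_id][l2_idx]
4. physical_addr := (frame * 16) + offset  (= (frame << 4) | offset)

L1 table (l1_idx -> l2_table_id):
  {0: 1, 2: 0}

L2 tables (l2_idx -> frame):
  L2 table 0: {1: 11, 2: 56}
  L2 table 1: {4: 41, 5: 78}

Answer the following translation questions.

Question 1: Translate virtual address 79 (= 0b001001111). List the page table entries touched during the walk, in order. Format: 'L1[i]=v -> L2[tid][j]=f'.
vaddr = 79 = 0b001001111
Split: l1_idx=0, l2_idx=4, offset=15

Answer: L1[0]=1 -> L2[1][4]=41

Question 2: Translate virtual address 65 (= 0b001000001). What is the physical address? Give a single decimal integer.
vaddr = 65 = 0b001000001
Split: l1_idx=0, l2_idx=4, offset=1
L1[0] = 1
L2[1][4] = 41
paddr = 41 * 16 + 1 = 657

Answer: 657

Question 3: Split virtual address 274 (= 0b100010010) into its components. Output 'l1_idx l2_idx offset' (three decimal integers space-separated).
vaddr = 274 = 0b100010010
  top 2 bits -> l1_idx = 2
  next 3 bits -> l2_idx = 1
  bottom 4 bits -> offset = 2

Answer: 2 1 2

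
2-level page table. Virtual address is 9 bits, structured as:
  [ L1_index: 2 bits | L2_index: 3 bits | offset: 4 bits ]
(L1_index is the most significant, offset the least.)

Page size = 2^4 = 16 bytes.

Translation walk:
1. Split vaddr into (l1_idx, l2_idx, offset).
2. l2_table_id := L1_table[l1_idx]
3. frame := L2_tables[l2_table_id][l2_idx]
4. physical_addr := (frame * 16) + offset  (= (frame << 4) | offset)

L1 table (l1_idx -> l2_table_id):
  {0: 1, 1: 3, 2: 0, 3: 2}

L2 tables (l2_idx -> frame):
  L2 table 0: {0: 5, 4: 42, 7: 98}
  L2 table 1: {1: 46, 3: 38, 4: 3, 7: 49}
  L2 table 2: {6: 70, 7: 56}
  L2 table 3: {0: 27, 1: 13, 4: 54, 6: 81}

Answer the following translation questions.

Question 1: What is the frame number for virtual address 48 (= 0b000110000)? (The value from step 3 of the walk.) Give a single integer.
Answer: 38

Derivation:
vaddr = 48: l1_idx=0, l2_idx=3
L1[0] = 1; L2[1][3] = 38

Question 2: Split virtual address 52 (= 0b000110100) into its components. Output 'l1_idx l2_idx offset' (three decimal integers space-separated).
vaddr = 52 = 0b000110100
  top 2 bits -> l1_idx = 0
  next 3 bits -> l2_idx = 3
  bottom 4 bits -> offset = 4

Answer: 0 3 4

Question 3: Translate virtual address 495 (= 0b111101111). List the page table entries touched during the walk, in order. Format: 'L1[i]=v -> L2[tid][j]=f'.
vaddr = 495 = 0b111101111
Split: l1_idx=3, l2_idx=6, offset=15

Answer: L1[3]=2 -> L2[2][6]=70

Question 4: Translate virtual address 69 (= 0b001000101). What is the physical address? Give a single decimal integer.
vaddr = 69 = 0b001000101
Split: l1_idx=0, l2_idx=4, offset=5
L1[0] = 1
L2[1][4] = 3
paddr = 3 * 16 + 5 = 53

Answer: 53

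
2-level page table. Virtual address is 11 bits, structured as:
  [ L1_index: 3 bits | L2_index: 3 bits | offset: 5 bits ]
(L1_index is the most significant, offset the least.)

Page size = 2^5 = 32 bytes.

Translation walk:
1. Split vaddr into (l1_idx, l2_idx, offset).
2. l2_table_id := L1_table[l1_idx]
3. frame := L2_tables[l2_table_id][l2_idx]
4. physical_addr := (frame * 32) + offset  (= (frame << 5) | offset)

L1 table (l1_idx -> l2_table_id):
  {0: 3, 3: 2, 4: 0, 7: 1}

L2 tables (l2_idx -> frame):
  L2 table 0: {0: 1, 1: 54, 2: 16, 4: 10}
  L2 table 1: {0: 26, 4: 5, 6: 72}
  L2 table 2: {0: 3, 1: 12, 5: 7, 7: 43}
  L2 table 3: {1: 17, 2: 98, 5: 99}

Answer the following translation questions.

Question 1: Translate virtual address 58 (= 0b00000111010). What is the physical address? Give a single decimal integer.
vaddr = 58 = 0b00000111010
Split: l1_idx=0, l2_idx=1, offset=26
L1[0] = 3
L2[3][1] = 17
paddr = 17 * 32 + 26 = 570

Answer: 570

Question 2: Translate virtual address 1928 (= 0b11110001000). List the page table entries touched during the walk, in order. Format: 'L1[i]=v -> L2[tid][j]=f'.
vaddr = 1928 = 0b11110001000
Split: l1_idx=7, l2_idx=4, offset=8

Answer: L1[7]=1 -> L2[1][4]=5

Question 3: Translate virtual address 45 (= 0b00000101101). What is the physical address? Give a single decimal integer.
vaddr = 45 = 0b00000101101
Split: l1_idx=0, l2_idx=1, offset=13
L1[0] = 3
L2[3][1] = 17
paddr = 17 * 32 + 13 = 557

Answer: 557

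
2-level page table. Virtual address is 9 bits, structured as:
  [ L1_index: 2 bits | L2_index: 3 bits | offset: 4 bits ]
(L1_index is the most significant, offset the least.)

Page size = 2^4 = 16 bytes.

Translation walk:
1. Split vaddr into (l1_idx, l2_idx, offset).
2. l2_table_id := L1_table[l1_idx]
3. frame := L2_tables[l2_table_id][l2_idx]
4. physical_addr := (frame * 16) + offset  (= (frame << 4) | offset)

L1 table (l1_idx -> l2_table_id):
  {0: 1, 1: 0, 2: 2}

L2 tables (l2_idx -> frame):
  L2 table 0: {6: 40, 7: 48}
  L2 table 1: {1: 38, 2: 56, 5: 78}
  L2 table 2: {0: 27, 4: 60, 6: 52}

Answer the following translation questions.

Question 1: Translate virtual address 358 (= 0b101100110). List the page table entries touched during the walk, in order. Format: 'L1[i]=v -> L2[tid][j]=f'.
Answer: L1[2]=2 -> L2[2][6]=52

Derivation:
vaddr = 358 = 0b101100110
Split: l1_idx=2, l2_idx=6, offset=6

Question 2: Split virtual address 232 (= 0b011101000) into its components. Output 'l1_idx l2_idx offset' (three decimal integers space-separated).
vaddr = 232 = 0b011101000
  top 2 bits -> l1_idx = 1
  next 3 bits -> l2_idx = 6
  bottom 4 bits -> offset = 8

Answer: 1 6 8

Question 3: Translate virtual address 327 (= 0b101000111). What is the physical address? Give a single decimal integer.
Answer: 967

Derivation:
vaddr = 327 = 0b101000111
Split: l1_idx=2, l2_idx=4, offset=7
L1[2] = 2
L2[2][4] = 60
paddr = 60 * 16 + 7 = 967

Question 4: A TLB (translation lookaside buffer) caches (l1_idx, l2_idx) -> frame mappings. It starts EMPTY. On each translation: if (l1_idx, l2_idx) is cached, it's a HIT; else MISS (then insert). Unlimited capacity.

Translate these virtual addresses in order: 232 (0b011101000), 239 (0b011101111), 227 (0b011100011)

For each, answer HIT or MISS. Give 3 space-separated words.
vaddr=232: (1,6) not in TLB -> MISS, insert
vaddr=239: (1,6) in TLB -> HIT
vaddr=227: (1,6) in TLB -> HIT

Answer: MISS HIT HIT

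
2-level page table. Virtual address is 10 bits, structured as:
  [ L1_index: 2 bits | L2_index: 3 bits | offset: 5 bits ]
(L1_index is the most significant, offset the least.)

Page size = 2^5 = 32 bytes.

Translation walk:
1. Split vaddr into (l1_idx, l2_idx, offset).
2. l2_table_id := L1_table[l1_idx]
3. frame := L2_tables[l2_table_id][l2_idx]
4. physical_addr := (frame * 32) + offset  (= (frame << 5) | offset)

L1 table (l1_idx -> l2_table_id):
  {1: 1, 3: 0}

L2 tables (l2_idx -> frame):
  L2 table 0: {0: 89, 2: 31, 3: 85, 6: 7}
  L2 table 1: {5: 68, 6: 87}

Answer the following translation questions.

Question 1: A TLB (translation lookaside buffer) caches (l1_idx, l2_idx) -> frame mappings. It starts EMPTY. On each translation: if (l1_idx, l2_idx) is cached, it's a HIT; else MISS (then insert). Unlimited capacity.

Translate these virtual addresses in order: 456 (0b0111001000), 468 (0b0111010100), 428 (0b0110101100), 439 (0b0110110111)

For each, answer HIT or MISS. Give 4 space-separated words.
Answer: MISS HIT MISS HIT

Derivation:
vaddr=456: (1,6) not in TLB -> MISS, insert
vaddr=468: (1,6) in TLB -> HIT
vaddr=428: (1,5) not in TLB -> MISS, insert
vaddr=439: (1,5) in TLB -> HIT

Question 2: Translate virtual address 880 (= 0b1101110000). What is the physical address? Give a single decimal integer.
Answer: 2736

Derivation:
vaddr = 880 = 0b1101110000
Split: l1_idx=3, l2_idx=3, offset=16
L1[3] = 0
L2[0][3] = 85
paddr = 85 * 32 + 16 = 2736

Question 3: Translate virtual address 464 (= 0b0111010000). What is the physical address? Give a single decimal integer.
Answer: 2800

Derivation:
vaddr = 464 = 0b0111010000
Split: l1_idx=1, l2_idx=6, offset=16
L1[1] = 1
L2[1][6] = 87
paddr = 87 * 32 + 16 = 2800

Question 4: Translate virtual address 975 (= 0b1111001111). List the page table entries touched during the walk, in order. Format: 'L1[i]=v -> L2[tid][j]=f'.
vaddr = 975 = 0b1111001111
Split: l1_idx=3, l2_idx=6, offset=15

Answer: L1[3]=0 -> L2[0][6]=7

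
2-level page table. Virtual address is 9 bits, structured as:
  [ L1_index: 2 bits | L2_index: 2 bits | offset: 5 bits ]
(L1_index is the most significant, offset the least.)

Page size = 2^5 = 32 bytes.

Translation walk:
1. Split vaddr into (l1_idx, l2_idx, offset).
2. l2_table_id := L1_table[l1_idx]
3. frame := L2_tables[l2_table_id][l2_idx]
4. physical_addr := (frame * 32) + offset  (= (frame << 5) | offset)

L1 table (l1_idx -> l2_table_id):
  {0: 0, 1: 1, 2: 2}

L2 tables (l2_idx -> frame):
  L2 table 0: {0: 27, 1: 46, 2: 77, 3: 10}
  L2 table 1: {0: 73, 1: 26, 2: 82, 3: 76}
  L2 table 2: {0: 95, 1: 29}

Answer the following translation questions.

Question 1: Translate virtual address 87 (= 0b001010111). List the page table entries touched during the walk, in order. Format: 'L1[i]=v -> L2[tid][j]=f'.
vaddr = 87 = 0b001010111
Split: l1_idx=0, l2_idx=2, offset=23

Answer: L1[0]=0 -> L2[0][2]=77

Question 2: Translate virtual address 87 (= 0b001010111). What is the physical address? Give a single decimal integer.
vaddr = 87 = 0b001010111
Split: l1_idx=0, l2_idx=2, offset=23
L1[0] = 0
L2[0][2] = 77
paddr = 77 * 32 + 23 = 2487

Answer: 2487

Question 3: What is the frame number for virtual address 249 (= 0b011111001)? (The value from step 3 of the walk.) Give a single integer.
Answer: 76

Derivation:
vaddr = 249: l1_idx=1, l2_idx=3
L1[1] = 1; L2[1][3] = 76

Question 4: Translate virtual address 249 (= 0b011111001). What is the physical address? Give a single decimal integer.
Answer: 2457

Derivation:
vaddr = 249 = 0b011111001
Split: l1_idx=1, l2_idx=3, offset=25
L1[1] = 1
L2[1][3] = 76
paddr = 76 * 32 + 25 = 2457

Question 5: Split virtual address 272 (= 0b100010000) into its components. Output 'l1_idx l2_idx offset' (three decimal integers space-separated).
vaddr = 272 = 0b100010000
  top 2 bits -> l1_idx = 2
  next 2 bits -> l2_idx = 0
  bottom 5 bits -> offset = 16

Answer: 2 0 16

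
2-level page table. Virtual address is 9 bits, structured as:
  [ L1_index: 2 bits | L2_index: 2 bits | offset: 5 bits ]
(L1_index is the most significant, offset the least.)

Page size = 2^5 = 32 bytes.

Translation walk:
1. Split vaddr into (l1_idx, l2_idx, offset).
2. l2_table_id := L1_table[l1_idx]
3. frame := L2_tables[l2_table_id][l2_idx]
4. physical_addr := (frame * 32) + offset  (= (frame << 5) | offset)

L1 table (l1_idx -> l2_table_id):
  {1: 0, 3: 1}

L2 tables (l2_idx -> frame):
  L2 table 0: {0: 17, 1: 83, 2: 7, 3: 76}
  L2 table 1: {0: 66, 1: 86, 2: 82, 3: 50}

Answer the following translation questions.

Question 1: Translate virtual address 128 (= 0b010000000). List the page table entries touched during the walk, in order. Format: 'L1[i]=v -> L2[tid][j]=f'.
vaddr = 128 = 0b010000000
Split: l1_idx=1, l2_idx=0, offset=0

Answer: L1[1]=0 -> L2[0][0]=17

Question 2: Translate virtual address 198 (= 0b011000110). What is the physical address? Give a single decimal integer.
Answer: 230

Derivation:
vaddr = 198 = 0b011000110
Split: l1_idx=1, l2_idx=2, offset=6
L1[1] = 0
L2[0][2] = 7
paddr = 7 * 32 + 6 = 230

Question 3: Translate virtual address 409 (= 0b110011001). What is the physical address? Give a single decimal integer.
Answer: 2137

Derivation:
vaddr = 409 = 0b110011001
Split: l1_idx=3, l2_idx=0, offset=25
L1[3] = 1
L2[1][0] = 66
paddr = 66 * 32 + 25 = 2137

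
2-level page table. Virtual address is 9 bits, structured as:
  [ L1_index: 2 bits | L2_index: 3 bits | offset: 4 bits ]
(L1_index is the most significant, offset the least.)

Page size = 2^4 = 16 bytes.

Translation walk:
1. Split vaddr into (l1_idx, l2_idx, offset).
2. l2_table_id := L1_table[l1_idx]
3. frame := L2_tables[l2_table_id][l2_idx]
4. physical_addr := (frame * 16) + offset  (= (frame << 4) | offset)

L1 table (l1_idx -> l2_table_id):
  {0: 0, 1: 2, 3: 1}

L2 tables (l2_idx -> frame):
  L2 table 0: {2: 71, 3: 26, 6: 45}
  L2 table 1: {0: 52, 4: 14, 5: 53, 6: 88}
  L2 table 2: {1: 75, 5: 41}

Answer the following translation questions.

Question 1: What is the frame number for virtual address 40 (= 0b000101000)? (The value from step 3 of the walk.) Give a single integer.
vaddr = 40: l1_idx=0, l2_idx=2
L1[0] = 0; L2[0][2] = 71

Answer: 71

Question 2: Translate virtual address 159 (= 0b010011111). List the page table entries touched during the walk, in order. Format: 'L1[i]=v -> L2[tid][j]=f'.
Answer: L1[1]=2 -> L2[2][1]=75

Derivation:
vaddr = 159 = 0b010011111
Split: l1_idx=1, l2_idx=1, offset=15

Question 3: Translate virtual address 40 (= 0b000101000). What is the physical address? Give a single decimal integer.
vaddr = 40 = 0b000101000
Split: l1_idx=0, l2_idx=2, offset=8
L1[0] = 0
L2[0][2] = 71
paddr = 71 * 16 + 8 = 1144

Answer: 1144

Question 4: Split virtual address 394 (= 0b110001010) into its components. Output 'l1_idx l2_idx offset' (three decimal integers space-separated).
vaddr = 394 = 0b110001010
  top 2 bits -> l1_idx = 3
  next 3 bits -> l2_idx = 0
  bottom 4 bits -> offset = 10

Answer: 3 0 10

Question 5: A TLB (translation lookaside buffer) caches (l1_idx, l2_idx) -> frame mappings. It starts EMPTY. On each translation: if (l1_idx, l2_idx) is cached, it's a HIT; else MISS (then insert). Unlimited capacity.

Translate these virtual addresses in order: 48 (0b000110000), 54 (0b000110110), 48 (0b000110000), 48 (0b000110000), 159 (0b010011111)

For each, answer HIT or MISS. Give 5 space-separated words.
Answer: MISS HIT HIT HIT MISS

Derivation:
vaddr=48: (0,3) not in TLB -> MISS, insert
vaddr=54: (0,3) in TLB -> HIT
vaddr=48: (0,3) in TLB -> HIT
vaddr=48: (0,3) in TLB -> HIT
vaddr=159: (1,1) not in TLB -> MISS, insert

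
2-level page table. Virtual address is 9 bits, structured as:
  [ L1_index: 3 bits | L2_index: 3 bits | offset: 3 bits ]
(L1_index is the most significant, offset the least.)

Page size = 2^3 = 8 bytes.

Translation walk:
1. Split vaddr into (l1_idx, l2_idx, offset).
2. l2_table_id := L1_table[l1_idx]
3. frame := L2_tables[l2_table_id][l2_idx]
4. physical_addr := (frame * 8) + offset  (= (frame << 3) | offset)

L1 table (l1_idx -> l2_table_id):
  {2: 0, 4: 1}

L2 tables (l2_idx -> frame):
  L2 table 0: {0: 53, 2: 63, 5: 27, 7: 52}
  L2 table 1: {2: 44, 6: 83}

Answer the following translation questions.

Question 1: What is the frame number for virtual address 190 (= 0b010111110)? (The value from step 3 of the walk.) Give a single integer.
Answer: 52

Derivation:
vaddr = 190: l1_idx=2, l2_idx=7
L1[2] = 0; L2[0][7] = 52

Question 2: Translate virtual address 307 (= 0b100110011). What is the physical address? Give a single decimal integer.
vaddr = 307 = 0b100110011
Split: l1_idx=4, l2_idx=6, offset=3
L1[4] = 1
L2[1][6] = 83
paddr = 83 * 8 + 3 = 667

Answer: 667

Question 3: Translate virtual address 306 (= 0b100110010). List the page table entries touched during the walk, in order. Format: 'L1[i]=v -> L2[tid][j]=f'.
vaddr = 306 = 0b100110010
Split: l1_idx=4, l2_idx=6, offset=2

Answer: L1[4]=1 -> L2[1][6]=83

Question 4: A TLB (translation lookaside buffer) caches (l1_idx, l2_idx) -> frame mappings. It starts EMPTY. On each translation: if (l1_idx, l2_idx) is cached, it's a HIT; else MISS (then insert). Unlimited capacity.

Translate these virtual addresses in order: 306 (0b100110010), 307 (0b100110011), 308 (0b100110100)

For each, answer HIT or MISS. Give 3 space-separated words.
Answer: MISS HIT HIT

Derivation:
vaddr=306: (4,6) not in TLB -> MISS, insert
vaddr=307: (4,6) in TLB -> HIT
vaddr=308: (4,6) in TLB -> HIT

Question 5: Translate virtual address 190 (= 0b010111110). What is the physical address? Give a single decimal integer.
Answer: 422

Derivation:
vaddr = 190 = 0b010111110
Split: l1_idx=2, l2_idx=7, offset=6
L1[2] = 0
L2[0][7] = 52
paddr = 52 * 8 + 6 = 422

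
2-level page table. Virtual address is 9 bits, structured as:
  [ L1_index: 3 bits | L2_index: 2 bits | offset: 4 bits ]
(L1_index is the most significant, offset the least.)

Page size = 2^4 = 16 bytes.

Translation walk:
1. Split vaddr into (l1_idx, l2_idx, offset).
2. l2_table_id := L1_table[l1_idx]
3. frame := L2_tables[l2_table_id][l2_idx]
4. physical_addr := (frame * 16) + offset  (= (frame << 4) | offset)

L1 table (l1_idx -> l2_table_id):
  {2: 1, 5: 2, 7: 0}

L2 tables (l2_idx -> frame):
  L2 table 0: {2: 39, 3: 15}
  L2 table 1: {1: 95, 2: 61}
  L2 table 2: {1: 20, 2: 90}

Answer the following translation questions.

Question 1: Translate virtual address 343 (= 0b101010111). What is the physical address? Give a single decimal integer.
Answer: 327

Derivation:
vaddr = 343 = 0b101010111
Split: l1_idx=5, l2_idx=1, offset=7
L1[5] = 2
L2[2][1] = 20
paddr = 20 * 16 + 7 = 327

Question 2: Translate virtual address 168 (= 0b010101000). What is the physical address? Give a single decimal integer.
Answer: 984

Derivation:
vaddr = 168 = 0b010101000
Split: l1_idx=2, l2_idx=2, offset=8
L1[2] = 1
L2[1][2] = 61
paddr = 61 * 16 + 8 = 984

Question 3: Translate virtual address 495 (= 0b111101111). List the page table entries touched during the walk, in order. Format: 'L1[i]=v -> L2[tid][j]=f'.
vaddr = 495 = 0b111101111
Split: l1_idx=7, l2_idx=2, offset=15

Answer: L1[7]=0 -> L2[0][2]=39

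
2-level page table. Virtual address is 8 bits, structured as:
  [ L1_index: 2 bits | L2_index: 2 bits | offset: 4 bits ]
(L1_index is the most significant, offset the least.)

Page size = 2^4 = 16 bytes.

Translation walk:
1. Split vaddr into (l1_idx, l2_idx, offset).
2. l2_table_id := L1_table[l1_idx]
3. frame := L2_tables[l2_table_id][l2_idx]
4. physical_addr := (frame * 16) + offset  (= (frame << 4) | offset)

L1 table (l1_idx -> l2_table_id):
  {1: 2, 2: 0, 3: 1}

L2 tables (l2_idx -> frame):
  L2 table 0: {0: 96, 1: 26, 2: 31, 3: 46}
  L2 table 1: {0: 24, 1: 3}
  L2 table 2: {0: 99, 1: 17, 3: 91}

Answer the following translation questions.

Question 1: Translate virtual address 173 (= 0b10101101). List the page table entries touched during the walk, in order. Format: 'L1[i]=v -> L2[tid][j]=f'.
vaddr = 173 = 0b10101101
Split: l1_idx=2, l2_idx=2, offset=13

Answer: L1[2]=0 -> L2[0][2]=31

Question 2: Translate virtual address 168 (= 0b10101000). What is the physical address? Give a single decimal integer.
Answer: 504

Derivation:
vaddr = 168 = 0b10101000
Split: l1_idx=2, l2_idx=2, offset=8
L1[2] = 0
L2[0][2] = 31
paddr = 31 * 16 + 8 = 504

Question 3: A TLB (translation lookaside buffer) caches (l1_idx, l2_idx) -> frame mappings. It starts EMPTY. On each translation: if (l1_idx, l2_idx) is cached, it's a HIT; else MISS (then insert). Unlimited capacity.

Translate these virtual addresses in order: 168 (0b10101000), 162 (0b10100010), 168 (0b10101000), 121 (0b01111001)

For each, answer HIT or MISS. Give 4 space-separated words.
Answer: MISS HIT HIT MISS

Derivation:
vaddr=168: (2,2) not in TLB -> MISS, insert
vaddr=162: (2,2) in TLB -> HIT
vaddr=168: (2,2) in TLB -> HIT
vaddr=121: (1,3) not in TLB -> MISS, insert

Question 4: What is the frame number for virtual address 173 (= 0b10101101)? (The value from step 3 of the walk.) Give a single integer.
Answer: 31

Derivation:
vaddr = 173: l1_idx=2, l2_idx=2
L1[2] = 0; L2[0][2] = 31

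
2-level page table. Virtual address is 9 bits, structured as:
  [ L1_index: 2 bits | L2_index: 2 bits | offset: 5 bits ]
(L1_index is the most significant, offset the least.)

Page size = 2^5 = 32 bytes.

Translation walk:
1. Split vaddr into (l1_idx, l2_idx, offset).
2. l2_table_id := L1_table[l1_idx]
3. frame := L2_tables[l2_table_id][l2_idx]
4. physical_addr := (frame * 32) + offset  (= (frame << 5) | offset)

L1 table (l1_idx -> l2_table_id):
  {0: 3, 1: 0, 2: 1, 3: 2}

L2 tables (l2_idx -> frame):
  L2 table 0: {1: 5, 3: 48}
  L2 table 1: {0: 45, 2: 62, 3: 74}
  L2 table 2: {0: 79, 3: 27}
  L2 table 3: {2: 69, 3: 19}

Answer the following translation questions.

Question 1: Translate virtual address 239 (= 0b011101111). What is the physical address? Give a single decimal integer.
vaddr = 239 = 0b011101111
Split: l1_idx=1, l2_idx=3, offset=15
L1[1] = 0
L2[0][3] = 48
paddr = 48 * 32 + 15 = 1551

Answer: 1551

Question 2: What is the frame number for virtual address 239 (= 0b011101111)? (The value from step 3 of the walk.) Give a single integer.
Answer: 48

Derivation:
vaddr = 239: l1_idx=1, l2_idx=3
L1[1] = 0; L2[0][3] = 48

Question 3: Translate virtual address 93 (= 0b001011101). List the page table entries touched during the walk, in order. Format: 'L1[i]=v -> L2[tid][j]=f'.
vaddr = 93 = 0b001011101
Split: l1_idx=0, l2_idx=2, offset=29

Answer: L1[0]=3 -> L2[3][2]=69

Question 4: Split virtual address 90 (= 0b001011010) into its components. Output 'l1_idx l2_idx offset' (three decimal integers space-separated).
vaddr = 90 = 0b001011010
  top 2 bits -> l1_idx = 0
  next 2 bits -> l2_idx = 2
  bottom 5 bits -> offset = 26

Answer: 0 2 26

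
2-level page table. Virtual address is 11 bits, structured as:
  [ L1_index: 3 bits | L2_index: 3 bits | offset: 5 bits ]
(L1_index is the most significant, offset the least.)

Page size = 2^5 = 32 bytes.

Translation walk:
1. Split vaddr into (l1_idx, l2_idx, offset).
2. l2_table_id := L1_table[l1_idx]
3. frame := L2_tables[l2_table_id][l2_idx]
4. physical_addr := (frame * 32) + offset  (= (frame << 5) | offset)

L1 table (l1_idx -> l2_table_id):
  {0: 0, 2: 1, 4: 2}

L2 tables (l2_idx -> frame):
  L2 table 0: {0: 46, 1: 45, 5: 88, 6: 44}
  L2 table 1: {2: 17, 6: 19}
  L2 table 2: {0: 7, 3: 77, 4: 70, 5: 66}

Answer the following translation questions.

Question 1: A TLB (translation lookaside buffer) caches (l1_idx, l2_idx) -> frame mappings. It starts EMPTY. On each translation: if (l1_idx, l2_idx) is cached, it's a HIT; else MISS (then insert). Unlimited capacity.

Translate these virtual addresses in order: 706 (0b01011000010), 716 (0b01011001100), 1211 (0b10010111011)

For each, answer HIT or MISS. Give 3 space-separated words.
vaddr=706: (2,6) not in TLB -> MISS, insert
vaddr=716: (2,6) in TLB -> HIT
vaddr=1211: (4,5) not in TLB -> MISS, insert

Answer: MISS HIT MISS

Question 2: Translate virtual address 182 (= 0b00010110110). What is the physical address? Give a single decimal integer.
Answer: 2838

Derivation:
vaddr = 182 = 0b00010110110
Split: l1_idx=0, l2_idx=5, offset=22
L1[0] = 0
L2[0][5] = 88
paddr = 88 * 32 + 22 = 2838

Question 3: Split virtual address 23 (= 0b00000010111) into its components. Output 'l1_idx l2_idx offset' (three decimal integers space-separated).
vaddr = 23 = 0b00000010111
  top 3 bits -> l1_idx = 0
  next 3 bits -> l2_idx = 0
  bottom 5 bits -> offset = 23

Answer: 0 0 23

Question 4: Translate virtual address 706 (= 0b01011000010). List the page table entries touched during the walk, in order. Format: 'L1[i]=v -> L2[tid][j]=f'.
Answer: L1[2]=1 -> L2[1][6]=19

Derivation:
vaddr = 706 = 0b01011000010
Split: l1_idx=2, l2_idx=6, offset=2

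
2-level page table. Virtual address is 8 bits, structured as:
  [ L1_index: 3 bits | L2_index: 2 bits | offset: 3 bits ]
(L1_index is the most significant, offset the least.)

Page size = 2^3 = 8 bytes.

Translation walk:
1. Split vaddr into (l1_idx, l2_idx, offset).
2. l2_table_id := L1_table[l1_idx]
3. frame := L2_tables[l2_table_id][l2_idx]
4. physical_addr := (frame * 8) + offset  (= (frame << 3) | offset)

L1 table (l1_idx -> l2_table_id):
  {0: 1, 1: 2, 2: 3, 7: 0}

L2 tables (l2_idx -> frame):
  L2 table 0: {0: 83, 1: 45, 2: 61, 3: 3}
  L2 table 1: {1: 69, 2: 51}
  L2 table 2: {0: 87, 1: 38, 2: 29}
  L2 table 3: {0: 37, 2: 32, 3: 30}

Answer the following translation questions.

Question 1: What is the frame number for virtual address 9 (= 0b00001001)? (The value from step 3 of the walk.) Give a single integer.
vaddr = 9: l1_idx=0, l2_idx=1
L1[0] = 1; L2[1][1] = 69

Answer: 69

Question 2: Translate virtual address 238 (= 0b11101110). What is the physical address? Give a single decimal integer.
vaddr = 238 = 0b11101110
Split: l1_idx=7, l2_idx=1, offset=6
L1[7] = 0
L2[0][1] = 45
paddr = 45 * 8 + 6 = 366

Answer: 366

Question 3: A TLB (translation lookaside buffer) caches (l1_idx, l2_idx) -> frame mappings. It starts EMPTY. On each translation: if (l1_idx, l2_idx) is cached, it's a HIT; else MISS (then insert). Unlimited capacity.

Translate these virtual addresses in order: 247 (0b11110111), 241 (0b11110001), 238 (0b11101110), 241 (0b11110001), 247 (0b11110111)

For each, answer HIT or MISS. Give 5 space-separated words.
Answer: MISS HIT MISS HIT HIT

Derivation:
vaddr=247: (7,2) not in TLB -> MISS, insert
vaddr=241: (7,2) in TLB -> HIT
vaddr=238: (7,1) not in TLB -> MISS, insert
vaddr=241: (7,2) in TLB -> HIT
vaddr=247: (7,2) in TLB -> HIT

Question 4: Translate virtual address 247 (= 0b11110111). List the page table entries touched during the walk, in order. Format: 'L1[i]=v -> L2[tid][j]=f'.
Answer: L1[7]=0 -> L2[0][2]=61

Derivation:
vaddr = 247 = 0b11110111
Split: l1_idx=7, l2_idx=2, offset=7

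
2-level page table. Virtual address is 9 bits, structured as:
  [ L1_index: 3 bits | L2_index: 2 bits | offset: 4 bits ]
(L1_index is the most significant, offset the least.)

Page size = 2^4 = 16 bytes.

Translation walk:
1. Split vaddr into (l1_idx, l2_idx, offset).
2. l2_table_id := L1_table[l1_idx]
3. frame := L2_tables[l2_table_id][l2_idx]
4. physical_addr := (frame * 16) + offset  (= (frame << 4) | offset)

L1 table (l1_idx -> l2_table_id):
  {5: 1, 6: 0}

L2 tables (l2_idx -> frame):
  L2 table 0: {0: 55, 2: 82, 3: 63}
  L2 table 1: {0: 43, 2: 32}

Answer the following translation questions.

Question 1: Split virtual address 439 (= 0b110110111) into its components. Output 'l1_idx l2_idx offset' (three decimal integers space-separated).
Answer: 6 3 7

Derivation:
vaddr = 439 = 0b110110111
  top 3 bits -> l1_idx = 6
  next 2 bits -> l2_idx = 3
  bottom 4 bits -> offset = 7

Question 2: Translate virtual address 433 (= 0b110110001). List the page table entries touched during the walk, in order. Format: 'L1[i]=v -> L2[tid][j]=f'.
Answer: L1[6]=0 -> L2[0][3]=63

Derivation:
vaddr = 433 = 0b110110001
Split: l1_idx=6, l2_idx=3, offset=1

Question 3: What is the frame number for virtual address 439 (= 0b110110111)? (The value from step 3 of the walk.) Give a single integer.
vaddr = 439: l1_idx=6, l2_idx=3
L1[6] = 0; L2[0][3] = 63

Answer: 63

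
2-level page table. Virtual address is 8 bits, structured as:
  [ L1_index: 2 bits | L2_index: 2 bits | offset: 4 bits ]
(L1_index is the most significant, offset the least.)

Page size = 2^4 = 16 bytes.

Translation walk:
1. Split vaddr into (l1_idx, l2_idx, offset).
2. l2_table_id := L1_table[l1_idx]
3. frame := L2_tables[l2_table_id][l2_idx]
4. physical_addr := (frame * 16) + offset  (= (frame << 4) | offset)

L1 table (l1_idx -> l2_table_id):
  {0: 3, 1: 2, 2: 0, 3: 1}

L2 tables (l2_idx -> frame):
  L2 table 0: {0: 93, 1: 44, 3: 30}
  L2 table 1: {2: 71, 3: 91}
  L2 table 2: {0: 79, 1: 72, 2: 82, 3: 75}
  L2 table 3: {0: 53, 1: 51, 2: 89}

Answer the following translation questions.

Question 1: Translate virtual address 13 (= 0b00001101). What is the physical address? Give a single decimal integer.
Answer: 861

Derivation:
vaddr = 13 = 0b00001101
Split: l1_idx=0, l2_idx=0, offset=13
L1[0] = 3
L2[3][0] = 53
paddr = 53 * 16 + 13 = 861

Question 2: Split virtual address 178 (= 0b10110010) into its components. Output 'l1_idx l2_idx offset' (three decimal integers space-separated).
vaddr = 178 = 0b10110010
  top 2 bits -> l1_idx = 2
  next 2 bits -> l2_idx = 3
  bottom 4 bits -> offset = 2

Answer: 2 3 2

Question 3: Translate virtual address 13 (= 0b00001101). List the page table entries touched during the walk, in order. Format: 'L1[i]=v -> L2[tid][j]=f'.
Answer: L1[0]=3 -> L2[3][0]=53

Derivation:
vaddr = 13 = 0b00001101
Split: l1_idx=0, l2_idx=0, offset=13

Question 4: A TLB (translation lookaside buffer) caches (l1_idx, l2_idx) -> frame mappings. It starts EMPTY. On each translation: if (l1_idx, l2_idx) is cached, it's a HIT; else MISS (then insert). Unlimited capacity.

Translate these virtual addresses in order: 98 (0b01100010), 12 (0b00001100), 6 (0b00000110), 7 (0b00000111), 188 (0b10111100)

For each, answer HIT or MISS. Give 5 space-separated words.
vaddr=98: (1,2) not in TLB -> MISS, insert
vaddr=12: (0,0) not in TLB -> MISS, insert
vaddr=6: (0,0) in TLB -> HIT
vaddr=7: (0,0) in TLB -> HIT
vaddr=188: (2,3) not in TLB -> MISS, insert

Answer: MISS MISS HIT HIT MISS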